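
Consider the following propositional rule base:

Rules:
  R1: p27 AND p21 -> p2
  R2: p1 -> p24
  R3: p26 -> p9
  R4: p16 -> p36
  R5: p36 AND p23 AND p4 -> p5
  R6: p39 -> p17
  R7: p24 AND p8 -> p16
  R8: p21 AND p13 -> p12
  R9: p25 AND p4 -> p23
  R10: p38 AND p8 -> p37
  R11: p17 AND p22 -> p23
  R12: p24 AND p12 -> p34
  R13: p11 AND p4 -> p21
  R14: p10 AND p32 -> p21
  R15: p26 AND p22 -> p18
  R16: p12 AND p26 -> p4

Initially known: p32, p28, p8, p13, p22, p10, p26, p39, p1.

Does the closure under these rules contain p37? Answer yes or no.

no

[1] R2 [p1 -> p24]; R3 [p26 -> p9]; R6 [p39 -> p17]; R14 [p10 AND p32 -> p21]; R15 [p26 AND p22 -> p18]. ⇒ new: p24, p9, p17, p21, p18.
[2] R7 [p24 AND p8 -> p16]; R8 [p21 AND p13 -> p12]; R11 [p17 AND p22 -> p23]. ⇒ new: p16, p12, p23.
[3] R4 [p16 -> p36]; R12 [p24 AND p12 -> p34]; R16 [p12 AND p26 -> p4]. ⇒ new: p36, p34, p4.
[4] R5 [p36 AND p23 AND p4 -> p5]. ⇒ new: p5.
Fixed point reached. p37 is concluded only by R10; R10 needs p38 (never derived).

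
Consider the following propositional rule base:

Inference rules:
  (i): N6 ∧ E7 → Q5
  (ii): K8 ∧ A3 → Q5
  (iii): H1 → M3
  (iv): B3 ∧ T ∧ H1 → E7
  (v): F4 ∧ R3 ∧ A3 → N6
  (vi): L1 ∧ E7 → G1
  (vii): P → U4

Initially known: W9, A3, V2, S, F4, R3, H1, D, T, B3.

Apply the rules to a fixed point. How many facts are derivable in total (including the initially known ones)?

14

[1] (iii) [H1 → M3]; (iv) [B3 ∧ T ∧ H1 → E7]; (v) [F4 ∧ R3 ∧ A3 → N6]. ⇒ new: M3, E7, N6.
[2] (i) [N6 ∧ E7 → Q5]. ⇒ new: Q5.
Closure: {A3, B3, D, E7, F4, H1, M3, N6, Q5, R3, S, T, V2, W9} — 14 facts.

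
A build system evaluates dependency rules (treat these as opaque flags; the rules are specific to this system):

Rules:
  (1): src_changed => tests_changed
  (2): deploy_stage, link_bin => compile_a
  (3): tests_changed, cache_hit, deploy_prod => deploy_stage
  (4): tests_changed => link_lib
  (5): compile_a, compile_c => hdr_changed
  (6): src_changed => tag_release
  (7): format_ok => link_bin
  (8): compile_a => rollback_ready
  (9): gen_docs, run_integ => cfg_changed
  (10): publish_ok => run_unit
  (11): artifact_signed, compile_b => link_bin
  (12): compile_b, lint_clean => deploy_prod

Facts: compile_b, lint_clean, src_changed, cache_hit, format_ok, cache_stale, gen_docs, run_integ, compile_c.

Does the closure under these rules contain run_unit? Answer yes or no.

no

Round 1 fires (1), (6), (7), (9), (12), giving tests_changed, tag_release, link_bin, cfg_changed, deploy_prod.
Round 2 fires (3), (4), giving deploy_stage, link_lib.
Round 3 fires (2), giving compile_a.
Round 4 fires (5), (8), giving hdr_changed, rollback_ready.
Fixed point reached. run_unit is concluded only by (10); (10) needs publish_ok (never derived).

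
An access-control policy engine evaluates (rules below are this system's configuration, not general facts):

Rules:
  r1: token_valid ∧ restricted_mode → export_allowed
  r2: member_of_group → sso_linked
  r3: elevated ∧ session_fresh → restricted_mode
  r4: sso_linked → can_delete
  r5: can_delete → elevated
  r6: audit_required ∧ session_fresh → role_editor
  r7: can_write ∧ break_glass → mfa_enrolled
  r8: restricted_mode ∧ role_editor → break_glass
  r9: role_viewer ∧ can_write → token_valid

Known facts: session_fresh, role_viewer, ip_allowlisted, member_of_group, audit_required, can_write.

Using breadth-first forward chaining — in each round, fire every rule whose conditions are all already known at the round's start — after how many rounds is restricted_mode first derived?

Round 1 fires r2, r6, r9, giving sso_linked, role_editor, token_valid.
Round 2 fires r4, giving can_delete.
Round 3 fires r5, giving elevated.
Round 4 fires r3, giving restricted_mode.
restricted_mode first appears in round 4.

4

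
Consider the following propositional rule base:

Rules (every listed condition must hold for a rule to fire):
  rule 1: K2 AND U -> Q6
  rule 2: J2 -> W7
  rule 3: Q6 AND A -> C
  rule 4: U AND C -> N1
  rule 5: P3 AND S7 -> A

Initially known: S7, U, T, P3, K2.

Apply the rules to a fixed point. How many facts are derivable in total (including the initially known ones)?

9

Round 1 — rule 1, rule 5, derive Q6, A.
Round 2 — rule 3, derive C.
Round 3 — rule 4, derive N1.
Closure: {A, C, K2, N1, P3, Q6, S7, T, U} — 9 facts.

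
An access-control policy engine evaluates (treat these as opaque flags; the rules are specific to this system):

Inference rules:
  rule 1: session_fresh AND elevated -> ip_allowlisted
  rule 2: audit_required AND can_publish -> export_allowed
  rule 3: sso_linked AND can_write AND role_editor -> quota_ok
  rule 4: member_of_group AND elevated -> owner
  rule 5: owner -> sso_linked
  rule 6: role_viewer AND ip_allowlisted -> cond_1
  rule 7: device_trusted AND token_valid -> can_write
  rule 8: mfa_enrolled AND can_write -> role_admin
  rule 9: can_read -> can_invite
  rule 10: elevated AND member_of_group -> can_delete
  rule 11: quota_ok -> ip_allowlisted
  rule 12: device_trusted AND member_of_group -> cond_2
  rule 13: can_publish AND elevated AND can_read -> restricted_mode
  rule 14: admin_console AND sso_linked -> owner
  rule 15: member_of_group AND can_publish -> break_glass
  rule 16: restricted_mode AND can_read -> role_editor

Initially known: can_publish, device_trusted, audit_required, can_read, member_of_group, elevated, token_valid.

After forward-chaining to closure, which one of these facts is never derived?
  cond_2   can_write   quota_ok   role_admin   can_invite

role_admin

Round 1: rule 2 [audit_required AND can_publish -> export_allowed]; rule 4 [member_of_group AND elevated -> owner]; rule 7 [device_trusted AND token_valid -> can_write]; rule 9 [can_read -> can_invite]; rule 10 [elevated AND member_of_group -> can_delete]; rule 12 [device_trusted AND member_of_group -> cond_2]; rule 13 [can_publish AND elevated AND can_read -> restricted_mode]; rule 15 [member_of_group AND can_publish -> break_glass]. Adds export_allowed, owner, can_write, can_invite, can_delete, cond_2, restricted_mode, break_glass.
Round 2: rule 5 [owner -> sso_linked]; rule 16 [restricted_mode AND can_read -> role_editor]. Adds sso_linked, role_editor.
Round 3: rule 3 [sso_linked AND can_write AND role_editor -> quota_ok]. Adds quota_ok.
Round 4: rule 11 [quota_ok -> ip_allowlisted]. Adds ip_allowlisted.
Derived: quota_ok (round 3), can_invite (round 1), can_write (round 1), cond_2 (round 1). role_admin never appears in any round.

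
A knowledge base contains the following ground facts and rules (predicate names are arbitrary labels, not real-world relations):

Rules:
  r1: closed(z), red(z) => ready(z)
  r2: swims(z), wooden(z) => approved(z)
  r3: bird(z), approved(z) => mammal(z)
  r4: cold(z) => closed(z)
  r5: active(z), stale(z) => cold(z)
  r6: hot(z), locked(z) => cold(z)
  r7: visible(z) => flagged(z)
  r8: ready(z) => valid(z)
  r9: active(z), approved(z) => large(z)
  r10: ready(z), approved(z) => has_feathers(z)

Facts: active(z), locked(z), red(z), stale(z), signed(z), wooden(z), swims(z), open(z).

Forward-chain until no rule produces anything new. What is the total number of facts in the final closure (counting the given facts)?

15

Round 1: r2 [swims(z), wooden(z) => approved(z)]; r5 [active(z), stale(z) => cold(z)]. New: approved(z), cold(z).
Round 2: r4 [cold(z) => closed(z)]; r9 [active(z), approved(z) => large(z)]. New: closed(z), large(z).
Round 3: r1 [closed(z), red(z) => ready(z)]. New: ready(z).
Round 4: r8 [ready(z) => valid(z)]; r10 [ready(z), approved(z) => has_feathers(z)]. New: valid(z), has_feathers(z).
Closure: {active(z), approved(z), closed(z), cold(z), has_feathers(z), large(z), locked(z), open(z), ready(z), red(z), signed(z), stale(z), swims(z), valid(z), wooden(z)} — 15 facts.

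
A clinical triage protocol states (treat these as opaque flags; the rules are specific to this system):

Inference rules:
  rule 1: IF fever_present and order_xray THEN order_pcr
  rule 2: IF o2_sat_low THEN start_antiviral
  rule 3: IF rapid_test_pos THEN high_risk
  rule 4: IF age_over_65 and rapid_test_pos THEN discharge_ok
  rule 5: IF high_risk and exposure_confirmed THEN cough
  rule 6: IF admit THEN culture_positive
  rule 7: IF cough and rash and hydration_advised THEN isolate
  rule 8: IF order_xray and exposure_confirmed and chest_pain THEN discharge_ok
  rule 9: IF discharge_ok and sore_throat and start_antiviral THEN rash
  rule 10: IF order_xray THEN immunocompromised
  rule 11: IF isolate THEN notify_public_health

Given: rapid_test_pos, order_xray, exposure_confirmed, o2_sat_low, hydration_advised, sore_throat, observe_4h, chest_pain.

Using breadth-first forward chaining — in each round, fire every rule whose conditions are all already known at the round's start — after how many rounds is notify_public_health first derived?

4

Round 1: rule 2 [IF o2_sat_low THEN start_antiviral]; rule 3 [IF rapid_test_pos THEN high_risk]; rule 8 [IF order_xray and exposure_confirmed and chest_pain THEN discharge_ok]; rule 10 [IF order_xray THEN immunocompromised]. New: start_antiviral, high_risk, discharge_ok, immunocompromised.
Round 2: rule 5 [IF high_risk and exposure_confirmed THEN cough]; rule 9 [IF discharge_ok and sore_throat and start_antiviral THEN rash]. New: cough, rash.
Round 3: rule 7 [IF cough and rash and hydration_advised THEN isolate]. New: isolate.
Round 4: rule 11 [IF isolate THEN notify_public_health]. New: notify_public_health.
notify_public_health first appears in round 4.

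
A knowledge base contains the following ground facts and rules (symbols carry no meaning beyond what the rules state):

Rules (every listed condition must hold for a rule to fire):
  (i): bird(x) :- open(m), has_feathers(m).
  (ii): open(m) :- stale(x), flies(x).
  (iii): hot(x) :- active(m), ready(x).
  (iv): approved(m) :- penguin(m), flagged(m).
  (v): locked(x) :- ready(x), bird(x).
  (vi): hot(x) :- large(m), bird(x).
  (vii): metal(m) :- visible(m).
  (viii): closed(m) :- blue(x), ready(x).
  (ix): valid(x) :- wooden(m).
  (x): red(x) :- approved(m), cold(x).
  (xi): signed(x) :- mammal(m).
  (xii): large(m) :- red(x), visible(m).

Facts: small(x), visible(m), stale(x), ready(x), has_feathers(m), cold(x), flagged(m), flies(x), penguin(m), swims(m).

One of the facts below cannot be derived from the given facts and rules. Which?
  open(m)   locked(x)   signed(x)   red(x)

signed(x)

[1] (ii) [open(m) :- stale(x), flies(x).]; (iv) [approved(m) :- penguin(m), flagged(m).]; (vii) [metal(m) :- visible(m).]. ⇒ new: open(m), approved(m), metal(m).
[2] (i) [bird(x) :- open(m), has_feathers(m).]; (x) [red(x) :- approved(m), cold(x).]. ⇒ new: bird(x), red(x).
[3] (v) [locked(x) :- ready(x), bird(x).]; (xii) [large(m) :- red(x), visible(m).]. ⇒ new: locked(x), large(m).
[4] (vi) [hot(x) :- large(m), bird(x).]. ⇒ new: hot(x).
Derived: locked(x) (round 3), open(m) (round 1), red(x) (round 2). signed(x) never appears in any round.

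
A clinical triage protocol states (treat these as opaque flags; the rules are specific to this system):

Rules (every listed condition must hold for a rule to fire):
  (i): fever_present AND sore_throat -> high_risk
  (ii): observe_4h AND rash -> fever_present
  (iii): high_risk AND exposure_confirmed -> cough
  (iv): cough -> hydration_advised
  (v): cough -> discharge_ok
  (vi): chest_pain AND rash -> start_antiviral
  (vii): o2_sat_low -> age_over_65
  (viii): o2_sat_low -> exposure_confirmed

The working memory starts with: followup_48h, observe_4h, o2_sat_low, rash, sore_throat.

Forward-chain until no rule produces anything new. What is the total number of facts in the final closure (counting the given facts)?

12

Round 1 — (ii), (vii), (viii), derive fever_present, age_over_65, exposure_confirmed.
Round 2 — (i), derive high_risk.
Round 3 — (iii), derive cough.
Round 4 — (iv), (v), derive hydration_advised, discharge_ok.
Closure: {age_over_65, cough, discharge_ok, exposure_confirmed, fever_present, followup_48h, high_risk, hydration_advised, o2_sat_low, observe_4h, rash, sore_throat} — 12 facts.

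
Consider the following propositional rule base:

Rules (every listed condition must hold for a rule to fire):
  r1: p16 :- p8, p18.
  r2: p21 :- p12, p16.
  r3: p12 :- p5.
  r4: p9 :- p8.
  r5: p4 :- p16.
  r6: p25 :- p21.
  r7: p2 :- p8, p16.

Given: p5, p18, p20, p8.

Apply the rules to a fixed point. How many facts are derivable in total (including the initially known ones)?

11

[1] r1 [p16 :- p8, p18.]; r3 [p12 :- p5.]; r4 [p9 :- p8.]. ⇒ new: p16, p12, p9.
[2] r2 [p21 :- p12, p16.]; r5 [p4 :- p16.]; r7 [p2 :- p8, p16.]. ⇒ new: p21, p4, p2.
[3] r6 [p25 :- p21.]. ⇒ new: p25.
Closure: {p12, p16, p18, p2, p20, p21, p25, p4, p5, p8, p9} — 11 facts.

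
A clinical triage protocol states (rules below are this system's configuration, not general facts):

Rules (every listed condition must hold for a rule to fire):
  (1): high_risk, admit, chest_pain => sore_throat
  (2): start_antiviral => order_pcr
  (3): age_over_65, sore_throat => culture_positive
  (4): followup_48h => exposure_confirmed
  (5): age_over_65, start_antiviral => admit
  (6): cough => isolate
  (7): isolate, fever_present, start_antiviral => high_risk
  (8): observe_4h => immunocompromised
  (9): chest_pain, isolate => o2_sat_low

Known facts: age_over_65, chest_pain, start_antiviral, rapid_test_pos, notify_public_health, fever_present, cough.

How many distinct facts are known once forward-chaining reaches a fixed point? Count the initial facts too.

14

Round 1 fires (2), (5), (6), giving order_pcr, admit, isolate.
Round 2 fires (7), (9), giving high_risk, o2_sat_low.
Round 3 fires (1), giving sore_throat.
Round 4 fires (3), giving culture_positive.
Closure: {admit, age_over_65, chest_pain, cough, culture_positive, fever_present, high_risk, isolate, notify_public_health, o2_sat_low, order_pcr, rapid_test_pos, sore_throat, start_antiviral} — 14 facts.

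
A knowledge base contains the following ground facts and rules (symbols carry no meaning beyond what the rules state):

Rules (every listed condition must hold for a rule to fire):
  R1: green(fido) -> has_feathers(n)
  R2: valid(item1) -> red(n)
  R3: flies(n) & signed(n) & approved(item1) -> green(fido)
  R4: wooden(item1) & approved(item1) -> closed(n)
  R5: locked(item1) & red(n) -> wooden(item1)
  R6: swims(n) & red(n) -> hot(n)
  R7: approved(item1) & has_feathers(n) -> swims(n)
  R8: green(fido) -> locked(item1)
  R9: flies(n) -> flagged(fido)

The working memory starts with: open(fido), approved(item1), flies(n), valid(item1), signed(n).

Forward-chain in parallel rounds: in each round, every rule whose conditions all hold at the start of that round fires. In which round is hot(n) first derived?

Round 1: R2 [valid(item1) -> red(n)]; R3 [flies(n) & signed(n) & approved(item1) -> green(fido)]; R9 [flies(n) -> flagged(fido)]. New: red(n), green(fido), flagged(fido).
Round 2: R1 [green(fido) -> has_feathers(n)]; R8 [green(fido) -> locked(item1)]. New: has_feathers(n), locked(item1).
Round 3: R5 [locked(item1) & red(n) -> wooden(item1)]; R7 [approved(item1) & has_feathers(n) -> swims(n)]. New: wooden(item1), swims(n).
Round 4: R4 [wooden(item1) & approved(item1) -> closed(n)]; R6 [swims(n) & red(n) -> hot(n)]. New: closed(n), hot(n).
hot(n) first appears in round 4.

4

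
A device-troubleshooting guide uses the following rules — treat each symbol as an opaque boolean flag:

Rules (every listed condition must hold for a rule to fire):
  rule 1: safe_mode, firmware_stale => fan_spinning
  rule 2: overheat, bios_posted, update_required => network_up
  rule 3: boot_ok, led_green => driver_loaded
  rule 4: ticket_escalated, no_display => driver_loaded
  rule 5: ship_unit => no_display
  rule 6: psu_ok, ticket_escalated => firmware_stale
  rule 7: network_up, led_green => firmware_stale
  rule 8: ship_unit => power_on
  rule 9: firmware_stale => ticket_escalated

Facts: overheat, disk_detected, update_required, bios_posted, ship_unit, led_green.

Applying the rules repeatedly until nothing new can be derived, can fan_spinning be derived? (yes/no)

Round 1 fires rule 2, rule 5, rule 8, giving network_up, no_display, power_on.
Round 2 fires rule 7, giving firmware_stale.
Round 3 fires rule 9, giving ticket_escalated.
Round 4 fires rule 4, giving driver_loaded.
Fixed point reached. fan_spinning is concluded only by rule 1; rule 1 needs safe_mode (never derived).

no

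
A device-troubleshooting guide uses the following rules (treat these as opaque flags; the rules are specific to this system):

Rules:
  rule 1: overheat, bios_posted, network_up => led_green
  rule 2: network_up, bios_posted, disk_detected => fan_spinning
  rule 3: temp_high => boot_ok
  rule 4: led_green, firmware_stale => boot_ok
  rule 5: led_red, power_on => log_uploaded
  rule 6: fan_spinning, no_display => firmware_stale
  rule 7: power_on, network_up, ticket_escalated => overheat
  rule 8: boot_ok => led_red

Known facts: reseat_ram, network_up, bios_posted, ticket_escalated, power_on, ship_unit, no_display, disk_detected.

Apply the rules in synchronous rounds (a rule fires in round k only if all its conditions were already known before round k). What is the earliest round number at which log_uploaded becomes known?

5

Round 1: rule 2 [network_up, bios_posted, disk_detected => fan_spinning]; rule 7 [power_on, network_up, ticket_escalated => overheat]. New: fan_spinning, overheat.
Round 2: rule 1 [overheat, bios_posted, network_up => led_green]; rule 6 [fan_spinning, no_display => firmware_stale]. New: led_green, firmware_stale.
Round 3: rule 4 [led_green, firmware_stale => boot_ok]. New: boot_ok.
Round 4: rule 8 [boot_ok => led_red]. New: led_red.
Round 5: rule 5 [led_red, power_on => log_uploaded]. New: log_uploaded.
log_uploaded first appears in round 5.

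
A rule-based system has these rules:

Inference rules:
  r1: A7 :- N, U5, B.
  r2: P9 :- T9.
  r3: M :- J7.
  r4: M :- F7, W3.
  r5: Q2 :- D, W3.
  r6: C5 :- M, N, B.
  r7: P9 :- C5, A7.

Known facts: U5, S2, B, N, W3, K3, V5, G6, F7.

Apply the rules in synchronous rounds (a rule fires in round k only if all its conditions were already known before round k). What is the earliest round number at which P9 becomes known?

Round 1: r1 [A7 :- N, U5, B.]; r4 [M :- F7, W3.]. Adds A7, M.
Round 2: r6 [C5 :- M, N, B.]. Adds C5.
Round 3: r7 [P9 :- C5, A7.]. Adds P9.
P9 first appears in round 3.

3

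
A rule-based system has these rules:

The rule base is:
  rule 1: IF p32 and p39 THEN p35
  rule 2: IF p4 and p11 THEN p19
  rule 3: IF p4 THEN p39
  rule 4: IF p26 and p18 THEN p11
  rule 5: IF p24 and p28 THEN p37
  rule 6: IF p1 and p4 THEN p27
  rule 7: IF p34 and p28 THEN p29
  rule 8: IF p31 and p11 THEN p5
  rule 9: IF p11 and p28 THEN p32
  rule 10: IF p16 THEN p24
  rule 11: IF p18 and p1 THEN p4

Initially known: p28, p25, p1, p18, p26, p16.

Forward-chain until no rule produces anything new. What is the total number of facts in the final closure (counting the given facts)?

15

Round 1: rule 4 [IF p26 and p18 THEN p11]; rule 10 [IF p16 THEN p24]; rule 11 [IF p18 and p1 THEN p4]. Adds p11, p24, p4.
Round 2: rule 2 [IF p4 and p11 THEN p19]; rule 3 [IF p4 THEN p39]; rule 5 [IF p24 and p28 THEN p37]; rule 6 [IF p1 and p4 THEN p27]; rule 9 [IF p11 and p28 THEN p32]. Adds p19, p39, p37, p27, p32.
Round 3: rule 1 [IF p32 and p39 THEN p35]. Adds p35.
Closure: {p1, p11, p16, p18, p19, p24, p25, p26, p27, p28, p32, p35, p37, p39, p4} — 15 facts.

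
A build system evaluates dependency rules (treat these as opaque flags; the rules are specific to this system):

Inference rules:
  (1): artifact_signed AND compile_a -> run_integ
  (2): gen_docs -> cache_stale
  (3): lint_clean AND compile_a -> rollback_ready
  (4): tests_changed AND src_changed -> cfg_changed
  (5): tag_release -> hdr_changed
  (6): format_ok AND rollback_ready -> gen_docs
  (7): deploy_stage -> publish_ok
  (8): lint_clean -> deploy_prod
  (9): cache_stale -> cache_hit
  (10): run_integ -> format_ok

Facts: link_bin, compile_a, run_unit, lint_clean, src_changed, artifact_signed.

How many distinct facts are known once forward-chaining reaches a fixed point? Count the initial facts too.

13

Round 1 — (1), (3), (8), derive run_integ, rollback_ready, deploy_prod.
Round 2 — (10), derive format_ok.
Round 3 — (6), derive gen_docs.
Round 4 — (2), derive cache_stale.
Round 5 — (9), derive cache_hit.
Closure: {artifact_signed, cache_hit, cache_stale, compile_a, deploy_prod, format_ok, gen_docs, link_bin, lint_clean, rollback_ready, run_integ, run_unit, src_changed} — 13 facts.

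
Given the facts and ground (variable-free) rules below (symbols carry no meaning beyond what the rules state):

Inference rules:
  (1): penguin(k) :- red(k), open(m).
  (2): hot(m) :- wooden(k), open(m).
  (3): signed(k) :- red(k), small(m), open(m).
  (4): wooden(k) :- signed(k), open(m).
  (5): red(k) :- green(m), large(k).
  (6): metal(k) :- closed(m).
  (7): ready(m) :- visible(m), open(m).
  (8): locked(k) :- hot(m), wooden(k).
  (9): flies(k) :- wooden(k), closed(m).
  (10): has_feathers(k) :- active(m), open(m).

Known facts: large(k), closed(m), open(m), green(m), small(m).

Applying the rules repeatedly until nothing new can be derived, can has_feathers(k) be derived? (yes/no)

Round 1: (5) [red(k) :- green(m), large(k).]; (6) [metal(k) :- closed(m).]. New: red(k), metal(k).
Round 2: (1) [penguin(k) :- red(k), open(m).]; (3) [signed(k) :- red(k), small(m), open(m).]. New: penguin(k), signed(k).
Round 3: (4) [wooden(k) :- signed(k), open(m).]. New: wooden(k).
Round 4: (2) [hot(m) :- wooden(k), open(m).]; (9) [flies(k) :- wooden(k), closed(m).]. New: hot(m), flies(k).
Round 5: (8) [locked(k) :- hot(m), wooden(k).]. New: locked(k).
Fixed point reached. has_feathers(k) is concluded only by (10); (10) needs active(m) (never derived).

no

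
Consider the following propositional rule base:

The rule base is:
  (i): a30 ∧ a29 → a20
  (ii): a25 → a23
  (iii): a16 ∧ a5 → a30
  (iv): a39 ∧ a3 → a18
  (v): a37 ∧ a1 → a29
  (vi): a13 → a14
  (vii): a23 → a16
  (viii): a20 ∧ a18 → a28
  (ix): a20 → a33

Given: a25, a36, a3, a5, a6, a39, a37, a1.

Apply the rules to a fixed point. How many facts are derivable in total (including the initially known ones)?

16

Round 1 — (ii), (iv), (v), derive a23, a18, a29.
Round 2 — (vii), derive a16.
Round 3 — (iii), derive a30.
Round 4 — (i), derive a20.
Round 5 — (viii), (ix), derive a28, a33.
Closure: {a1, a16, a18, a20, a23, a25, a28, a29, a3, a30, a33, a36, a37, a39, a5, a6} — 16 facts.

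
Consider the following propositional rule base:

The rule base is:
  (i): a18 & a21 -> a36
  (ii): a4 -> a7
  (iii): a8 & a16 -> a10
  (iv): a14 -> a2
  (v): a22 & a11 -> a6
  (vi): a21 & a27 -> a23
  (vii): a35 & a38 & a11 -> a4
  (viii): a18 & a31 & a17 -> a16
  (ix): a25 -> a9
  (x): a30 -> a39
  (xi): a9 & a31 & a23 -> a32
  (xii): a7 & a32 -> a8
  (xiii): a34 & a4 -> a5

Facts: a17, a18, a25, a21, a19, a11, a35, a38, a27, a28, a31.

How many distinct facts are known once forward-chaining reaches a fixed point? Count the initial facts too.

20

Round 1: (i) [a18 & a21 -> a36]; (vi) [a21 & a27 -> a23]; (vii) [a35 & a38 & a11 -> a4]; (viii) [a18 & a31 & a17 -> a16]; (ix) [a25 -> a9]. Adds a36, a23, a4, a16, a9.
Round 2: (ii) [a4 -> a7]; (xi) [a9 & a31 & a23 -> a32]. Adds a7, a32.
Round 3: (xii) [a7 & a32 -> a8]. Adds a8.
Round 4: (iii) [a8 & a16 -> a10]. Adds a10.
Closure: {a10, a11, a16, a17, a18, a19, a21, a23, a25, a27, a28, a31, a32, a35, a36, a38, a4, a7, a8, a9} — 20 facts.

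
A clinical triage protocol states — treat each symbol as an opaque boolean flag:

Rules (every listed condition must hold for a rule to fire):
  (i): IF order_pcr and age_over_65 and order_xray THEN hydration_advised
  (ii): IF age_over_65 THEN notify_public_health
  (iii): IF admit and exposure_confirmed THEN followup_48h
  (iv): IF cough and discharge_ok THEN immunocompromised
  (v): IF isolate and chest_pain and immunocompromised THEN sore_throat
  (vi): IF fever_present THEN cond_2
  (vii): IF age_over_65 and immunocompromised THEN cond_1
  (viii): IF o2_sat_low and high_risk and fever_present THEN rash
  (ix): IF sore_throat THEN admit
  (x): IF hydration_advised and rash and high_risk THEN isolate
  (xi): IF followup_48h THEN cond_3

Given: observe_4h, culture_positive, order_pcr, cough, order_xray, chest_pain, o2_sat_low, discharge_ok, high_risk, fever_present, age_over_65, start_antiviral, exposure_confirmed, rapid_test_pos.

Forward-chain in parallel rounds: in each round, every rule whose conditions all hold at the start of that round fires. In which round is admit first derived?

Round 1: (i) [IF order_pcr and age_over_65 and order_xray THEN hydration_advised]; (ii) [IF age_over_65 THEN notify_public_health]; (iv) [IF cough and discharge_ok THEN immunocompromised]; (vi) [IF fever_present THEN cond_2]; (viii) [IF o2_sat_low and high_risk and fever_present THEN rash]. New: hydration_advised, notify_public_health, immunocompromised, cond_2, rash.
Round 2: (vii) [IF age_over_65 and immunocompromised THEN cond_1]; (x) [IF hydration_advised and rash and high_risk THEN isolate]. New: cond_1, isolate.
Round 3: (v) [IF isolate and chest_pain and immunocompromised THEN sore_throat]. New: sore_throat.
Round 4: (ix) [IF sore_throat THEN admit]. New: admit.
admit first appears in round 4.

4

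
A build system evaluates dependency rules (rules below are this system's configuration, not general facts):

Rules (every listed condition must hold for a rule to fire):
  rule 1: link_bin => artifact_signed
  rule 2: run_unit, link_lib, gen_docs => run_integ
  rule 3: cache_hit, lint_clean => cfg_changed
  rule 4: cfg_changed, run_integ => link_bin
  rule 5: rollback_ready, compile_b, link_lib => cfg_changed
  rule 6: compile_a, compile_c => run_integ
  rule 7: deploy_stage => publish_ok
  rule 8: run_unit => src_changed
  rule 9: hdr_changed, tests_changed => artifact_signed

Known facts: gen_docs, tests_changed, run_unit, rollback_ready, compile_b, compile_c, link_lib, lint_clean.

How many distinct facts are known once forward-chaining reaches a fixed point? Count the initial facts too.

13

Round 1 fires rule 2, rule 5, rule 8, giving run_integ, cfg_changed, src_changed.
Round 2 fires rule 4, giving link_bin.
Round 3 fires rule 1, giving artifact_signed.
Closure: {artifact_signed, cfg_changed, compile_b, compile_c, gen_docs, link_bin, link_lib, lint_clean, rollback_ready, run_integ, run_unit, src_changed, tests_changed} — 13 facts.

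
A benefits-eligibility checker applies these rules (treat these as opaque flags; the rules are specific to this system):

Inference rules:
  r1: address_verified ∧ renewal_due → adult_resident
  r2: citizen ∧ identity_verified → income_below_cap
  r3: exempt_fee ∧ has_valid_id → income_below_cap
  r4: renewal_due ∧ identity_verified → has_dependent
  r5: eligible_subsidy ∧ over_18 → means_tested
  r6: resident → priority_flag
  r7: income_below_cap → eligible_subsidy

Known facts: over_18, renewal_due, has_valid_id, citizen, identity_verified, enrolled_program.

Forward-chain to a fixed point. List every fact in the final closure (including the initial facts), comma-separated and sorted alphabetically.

citizen, eligible_subsidy, enrolled_program, has_dependent, has_valid_id, identity_verified, income_below_cap, means_tested, over_18, renewal_due

Round 1 fires r2, r4, giving income_below_cap, has_dependent.
Round 2 fires r7, giving eligible_subsidy.
Round 3 fires r5, giving means_tested.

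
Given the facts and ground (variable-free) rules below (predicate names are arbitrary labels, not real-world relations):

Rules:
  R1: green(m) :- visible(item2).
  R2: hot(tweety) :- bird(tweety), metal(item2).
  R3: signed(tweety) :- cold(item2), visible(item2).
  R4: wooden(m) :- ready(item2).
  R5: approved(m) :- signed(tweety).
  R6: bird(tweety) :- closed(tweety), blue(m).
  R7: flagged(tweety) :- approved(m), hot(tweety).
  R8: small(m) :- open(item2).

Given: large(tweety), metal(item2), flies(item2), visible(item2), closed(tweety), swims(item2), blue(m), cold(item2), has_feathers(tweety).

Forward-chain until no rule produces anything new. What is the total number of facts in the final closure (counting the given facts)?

Round 1: R1 [green(m) :- visible(item2).]; R3 [signed(tweety) :- cold(item2), visible(item2).]; R6 [bird(tweety) :- closed(tweety), blue(m).]. Adds green(m), signed(tweety), bird(tweety).
Round 2: R2 [hot(tweety) :- bird(tweety), metal(item2).]; R5 [approved(m) :- signed(tweety).]. Adds hot(tweety), approved(m).
Round 3: R7 [flagged(tweety) :- approved(m), hot(tweety).]. Adds flagged(tweety).
Closure: {approved(m), bird(tweety), blue(m), closed(tweety), cold(item2), flagged(tweety), flies(item2), green(m), has_feathers(tweety), hot(tweety), large(tweety), metal(item2), signed(tweety), swims(item2), visible(item2)} — 15 facts.

15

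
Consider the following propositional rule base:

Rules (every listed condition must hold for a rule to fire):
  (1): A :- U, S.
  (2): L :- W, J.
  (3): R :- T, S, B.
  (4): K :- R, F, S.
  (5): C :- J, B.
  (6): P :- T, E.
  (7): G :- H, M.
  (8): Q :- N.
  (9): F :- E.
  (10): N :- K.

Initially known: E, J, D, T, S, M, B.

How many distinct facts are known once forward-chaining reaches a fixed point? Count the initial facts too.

[1] (3) [R :- T, S, B.]; (5) [C :- J, B.]; (6) [P :- T, E.]; (9) [F :- E.]. ⇒ new: R, C, P, F.
[2] (4) [K :- R, F, S.]. ⇒ new: K.
[3] (10) [N :- K.]. ⇒ new: N.
[4] (8) [Q :- N.]. ⇒ new: Q.
Closure: {B, C, D, E, F, J, K, M, N, P, Q, R, S, T} — 14 facts.

14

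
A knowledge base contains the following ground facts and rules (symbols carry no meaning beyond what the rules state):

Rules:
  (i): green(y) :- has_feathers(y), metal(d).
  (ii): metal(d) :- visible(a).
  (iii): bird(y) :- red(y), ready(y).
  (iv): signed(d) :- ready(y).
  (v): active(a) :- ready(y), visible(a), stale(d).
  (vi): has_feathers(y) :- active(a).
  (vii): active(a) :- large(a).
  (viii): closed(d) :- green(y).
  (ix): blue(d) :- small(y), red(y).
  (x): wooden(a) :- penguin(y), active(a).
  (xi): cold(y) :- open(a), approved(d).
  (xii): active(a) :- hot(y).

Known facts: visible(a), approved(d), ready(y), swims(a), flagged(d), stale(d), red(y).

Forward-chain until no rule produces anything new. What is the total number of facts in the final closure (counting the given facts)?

Round 1: (ii) [metal(d) :- visible(a).]; (iii) [bird(y) :- red(y), ready(y).]; (iv) [signed(d) :- ready(y).]; (v) [active(a) :- ready(y), visible(a), stale(d).]. Adds metal(d), bird(y), signed(d), active(a).
Round 2: (vi) [has_feathers(y) :- active(a).]. Adds has_feathers(y).
Round 3: (i) [green(y) :- has_feathers(y), metal(d).]. Adds green(y).
Round 4: (viii) [closed(d) :- green(y).]. Adds closed(d).
Closure: {active(a), approved(d), bird(y), closed(d), flagged(d), green(y), has_feathers(y), metal(d), ready(y), red(y), signed(d), stale(d), swims(a), visible(a)} — 14 facts.

14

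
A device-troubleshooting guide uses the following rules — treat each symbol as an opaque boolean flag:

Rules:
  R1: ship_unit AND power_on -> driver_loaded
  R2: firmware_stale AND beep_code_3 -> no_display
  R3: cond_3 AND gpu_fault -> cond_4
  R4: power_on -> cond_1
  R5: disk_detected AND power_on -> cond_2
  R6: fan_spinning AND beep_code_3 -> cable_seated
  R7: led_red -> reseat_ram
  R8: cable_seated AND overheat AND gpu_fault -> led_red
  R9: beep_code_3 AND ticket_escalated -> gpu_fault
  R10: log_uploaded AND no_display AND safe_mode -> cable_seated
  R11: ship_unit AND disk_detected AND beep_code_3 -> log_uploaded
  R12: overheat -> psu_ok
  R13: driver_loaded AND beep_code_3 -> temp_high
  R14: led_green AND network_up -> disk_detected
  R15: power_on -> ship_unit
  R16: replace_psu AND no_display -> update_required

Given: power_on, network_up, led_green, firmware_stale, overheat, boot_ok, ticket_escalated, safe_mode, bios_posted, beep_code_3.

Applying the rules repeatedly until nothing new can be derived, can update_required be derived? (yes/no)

Round 1 — R2, R4, R9, R12, R14, R15, derive no_display, cond_1, gpu_fault, psu_ok, disk_detected, ship_unit.
Round 2 — R1, R5, R11, derive driver_loaded, cond_2, log_uploaded.
Round 3 — R10, R13, derive cable_seated, temp_high.
Round 4 — R8, derive led_red.
Round 5 — R7, derive reseat_ram.
Fixed point reached. update_required is concluded only by R16; R16 needs replace_psu (never derived).

no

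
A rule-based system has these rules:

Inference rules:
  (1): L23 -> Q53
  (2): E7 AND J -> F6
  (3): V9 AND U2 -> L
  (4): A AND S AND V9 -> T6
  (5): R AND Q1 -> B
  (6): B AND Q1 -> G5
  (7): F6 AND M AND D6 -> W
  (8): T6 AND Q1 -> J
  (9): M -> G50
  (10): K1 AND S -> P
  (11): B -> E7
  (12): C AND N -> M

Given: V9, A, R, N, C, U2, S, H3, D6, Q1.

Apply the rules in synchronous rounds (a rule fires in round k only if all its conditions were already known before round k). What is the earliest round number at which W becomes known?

Round 1 — (3), (4), (5), (12), derive L, T6, B, M.
Round 2 — (6), (8), (9), (11), derive G5, J, G50, E7.
Round 3 — (2), derive F6.
Round 4 — (7), derive W.
W first appears in round 4.

4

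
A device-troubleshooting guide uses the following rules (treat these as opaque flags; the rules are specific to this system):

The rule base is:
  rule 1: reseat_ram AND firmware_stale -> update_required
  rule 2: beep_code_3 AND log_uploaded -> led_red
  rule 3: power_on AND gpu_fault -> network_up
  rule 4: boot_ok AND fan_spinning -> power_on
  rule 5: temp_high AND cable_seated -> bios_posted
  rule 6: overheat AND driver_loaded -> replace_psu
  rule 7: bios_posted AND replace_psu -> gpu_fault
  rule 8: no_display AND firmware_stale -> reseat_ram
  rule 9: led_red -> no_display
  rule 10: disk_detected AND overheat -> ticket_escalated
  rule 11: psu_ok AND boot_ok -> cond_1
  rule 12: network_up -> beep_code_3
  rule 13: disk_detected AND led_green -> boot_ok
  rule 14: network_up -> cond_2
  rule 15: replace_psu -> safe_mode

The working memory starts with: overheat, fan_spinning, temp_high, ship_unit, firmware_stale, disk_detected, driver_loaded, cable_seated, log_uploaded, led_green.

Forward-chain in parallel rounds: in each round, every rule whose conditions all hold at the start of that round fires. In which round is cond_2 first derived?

4

Round 1 fires rule 5, rule 6, rule 10, rule 13, giving bios_posted, replace_psu, ticket_escalated, boot_ok.
Round 2 fires rule 4, rule 7, rule 15, giving power_on, gpu_fault, safe_mode.
Round 3 fires rule 3, giving network_up.
Round 4 fires rule 12, rule 14, giving beep_code_3, cond_2.
cond_2 first appears in round 4.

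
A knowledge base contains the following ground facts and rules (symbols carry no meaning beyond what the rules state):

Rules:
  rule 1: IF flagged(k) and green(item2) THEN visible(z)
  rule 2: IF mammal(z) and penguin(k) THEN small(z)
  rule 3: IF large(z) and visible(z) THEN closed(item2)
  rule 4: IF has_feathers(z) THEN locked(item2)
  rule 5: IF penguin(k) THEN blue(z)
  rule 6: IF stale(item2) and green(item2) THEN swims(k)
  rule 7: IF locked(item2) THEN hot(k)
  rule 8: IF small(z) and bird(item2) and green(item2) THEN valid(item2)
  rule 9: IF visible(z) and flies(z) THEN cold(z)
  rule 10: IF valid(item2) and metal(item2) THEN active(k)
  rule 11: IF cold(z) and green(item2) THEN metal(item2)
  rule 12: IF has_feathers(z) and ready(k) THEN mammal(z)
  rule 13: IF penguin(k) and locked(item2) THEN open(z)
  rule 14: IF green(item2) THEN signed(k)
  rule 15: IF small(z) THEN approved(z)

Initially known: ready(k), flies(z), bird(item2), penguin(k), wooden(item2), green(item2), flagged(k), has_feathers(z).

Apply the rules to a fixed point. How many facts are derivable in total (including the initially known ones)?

Round 1: rule 1 [IF flagged(k) and green(item2) THEN visible(z)]; rule 4 [IF has_feathers(z) THEN locked(item2)]; rule 5 [IF penguin(k) THEN blue(z)]; rule 12 [IF has_feathers(z) and ready(k) THEN mammal(z)]; rule 14 [IF green(item2) THEN signed(k)]. New: visible(z), locked(item2), blue(z), mammal(z), signed(k).
Round 2: rule 2 [IF mammal(z) and penguin(k) THEN small(z)]; rule 7 [IF locked(item2) THEN hot(k)]; rule 9 [IF visible(z) and flies(z) THEN cold(z)]; rule 13 [IF penguin(k) and locked(item2) THEN open(z)]. New: small(z), hot(k), cold(z), open(z).
Round 3: rule 8 [IF small(z) and bird(item2) and green(item2) THEN valid(item2)]; rule 11 [IF cold(z) and green(item2) THEN metal(item2)]; rule 15 [IF small(z) THEN approved(z)]. New: valid(item2), metal(item2), approved(z).
Round 4: rule 10 [IF valid(item2) and metal(item2) THEN active(k)]. New: active(k).
Closure: {active(k), approved(z), bird(item2), blue(z), cold(z), flagged(k), flies(z), green(item2), has_feathers(z), hot(k), locked(item2), mammal(z), metal(item2), open(z), penguin(k), ready(k), signed(k), small(z), valid(item2), visible(z), wooden(item2)} — 21 facts.

21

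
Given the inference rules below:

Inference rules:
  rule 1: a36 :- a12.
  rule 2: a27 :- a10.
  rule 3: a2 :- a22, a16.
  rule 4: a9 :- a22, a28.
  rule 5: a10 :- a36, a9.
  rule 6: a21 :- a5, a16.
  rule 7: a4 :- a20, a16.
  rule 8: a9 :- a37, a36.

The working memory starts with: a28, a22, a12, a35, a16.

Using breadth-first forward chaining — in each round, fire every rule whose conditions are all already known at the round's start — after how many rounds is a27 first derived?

Round 1 fires rule 1, rule 3, rule 4, giving a36, a2, a9.
Round 2 fires rule 5, giving a10.
Round 3 fires rule 2, giving a27.
a27 first appears in round 3.

3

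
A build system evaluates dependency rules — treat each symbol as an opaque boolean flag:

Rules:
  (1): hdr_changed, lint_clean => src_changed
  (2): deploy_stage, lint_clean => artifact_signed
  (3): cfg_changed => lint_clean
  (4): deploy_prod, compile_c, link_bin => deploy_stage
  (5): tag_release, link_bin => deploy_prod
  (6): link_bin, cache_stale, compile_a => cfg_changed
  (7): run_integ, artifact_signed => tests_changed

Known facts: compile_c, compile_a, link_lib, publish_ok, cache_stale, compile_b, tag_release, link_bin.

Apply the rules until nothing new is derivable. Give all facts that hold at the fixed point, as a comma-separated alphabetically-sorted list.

artifact_signed, cache_stale, cfg_changed, compile_a, compile_b, compile_c, deploy_prod, deploy_stage, link_bin, link_lib, lint_clean, publish_ok, tag_release

Round 1: (5) [tag_release, link_bin => deploy_prod]; (6) [link_bin, cache_stale, compile_a => cfg_changed]. Adds deploy_prod, cfg_changed.
Round 2: (3) [cfg_changed => lint_clean]; (4) [deploy_prod, compile_c, link_bin => deploy_stage]. Adds lint_clean, deploy_stage.
Round 3: (2) [deploy_stage, lint_clean => artifact_signed]. Adds artifact_signed.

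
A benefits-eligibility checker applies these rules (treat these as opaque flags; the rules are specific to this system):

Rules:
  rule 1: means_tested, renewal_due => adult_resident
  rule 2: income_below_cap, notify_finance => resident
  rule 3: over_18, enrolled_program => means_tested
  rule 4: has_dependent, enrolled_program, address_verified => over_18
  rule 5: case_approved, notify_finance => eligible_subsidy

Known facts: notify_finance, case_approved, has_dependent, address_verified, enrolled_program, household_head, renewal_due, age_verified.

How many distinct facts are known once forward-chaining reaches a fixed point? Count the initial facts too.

12

Round 1 fires rule 4, rule 5, giving over_18, eligible_subsidy.
Round 2 fires rule 3, giving means_tested.
Round 3 fires rule 1, giving adult_resident.
Closure: {address_verified, adult_resident, age_verified, case_approved, eligible_subsidy, enrolled_program, has_dependent, household_head, means_tested, notify_finance, over_18, renewal_due} — 12 facts.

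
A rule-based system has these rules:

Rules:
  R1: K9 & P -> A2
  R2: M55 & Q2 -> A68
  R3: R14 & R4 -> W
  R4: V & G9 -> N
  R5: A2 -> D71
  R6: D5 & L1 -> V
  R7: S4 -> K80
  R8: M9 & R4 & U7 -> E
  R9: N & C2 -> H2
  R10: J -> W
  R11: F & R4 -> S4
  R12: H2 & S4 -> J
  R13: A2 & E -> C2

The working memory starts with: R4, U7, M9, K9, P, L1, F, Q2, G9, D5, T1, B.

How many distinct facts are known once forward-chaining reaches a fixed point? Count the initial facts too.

23

Round 1 fires R1, R6, R8, R11, giving A2, V, E, S4.
Round 2 fires R4, R5, R7, R13, giving N, D71, K80, C2.
Round 3 fires R9, giving H2.
Round 4 fires R12, giving J.
Round 5 fires R10, giving W.
Closure: {A2, B, C2, D5, D71, E, F, G9, H2, J, K80, K9, L1, M9, N, P, Q2, R4, S4, T1, U7, V, W} — 23 facts.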